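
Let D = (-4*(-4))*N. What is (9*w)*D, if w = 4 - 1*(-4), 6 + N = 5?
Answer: -1152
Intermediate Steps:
N = -1 (N = -6 + 5 = -1)
D = -16 (D = -4*(-4)*(-1) = 16*(-1) = -16)
w = 8 (w = 4 + 4 = 8)
(9*w)*D = (9*8)*(-16) = 72*(-16) = -1152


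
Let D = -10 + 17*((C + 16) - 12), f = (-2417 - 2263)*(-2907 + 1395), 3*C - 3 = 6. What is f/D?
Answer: 7076160/109 ≈ 64919.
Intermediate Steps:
C = 3 (C = 1 + (⅓)*6 = 1 + 2 = 3)
f = 7076160 (f = -4680*(-1512) = 7076160)
D = 109 (D = -10 + 17*((3 + 16) - 12) = -10 + 17*(19 - 12) = -10 + 17*7 = -10 + 119 = 109)
f/D = 7076160/109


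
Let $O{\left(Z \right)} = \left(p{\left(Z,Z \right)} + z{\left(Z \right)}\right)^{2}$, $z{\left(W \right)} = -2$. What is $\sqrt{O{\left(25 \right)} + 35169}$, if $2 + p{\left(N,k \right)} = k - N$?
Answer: $\sqrt{35185} \approx 187.58$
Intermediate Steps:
$p{\left(N,k \right)} = -2 + k - N$ ($p{\left(N,k \right)} = -2 - \left(N - k\right) = -2 + k - N$)
$O{\left(Z \right)} = 16$ ($O{\left(Z \right)} = \left(\left(-2 + Z - Z\right) - 2\right)^{2} = \left(-2 - 2\right)^{2} = \left(-4\right)^{2} = 16$)
$\sqrt{O{\left(25 \right)} + 35169} = \sqrt{16 + 35169} = \sqrt{35185}$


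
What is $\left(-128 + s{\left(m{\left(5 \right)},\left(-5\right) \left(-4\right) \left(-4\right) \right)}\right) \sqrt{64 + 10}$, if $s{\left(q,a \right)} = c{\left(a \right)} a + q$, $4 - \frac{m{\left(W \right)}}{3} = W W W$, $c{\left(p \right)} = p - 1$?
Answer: $5989 \sqrt{74} \approx 51519.0$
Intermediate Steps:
$c{\left(p \right)} = -1 + p$
$m{\left(W \right)} = 12 - 3 W^{3}$ ($m{\left(W \right)} = 12 - 3 W W W = 12 - 3 W^{2} W = 12 - 3 W^{3}$)
$s{\left(q,a \right)} = q + a \left(-1 + a\right)$ ($s{\left(q,a \right)} = \left(-1 + a\right) a + q = a \left(-1 + a\right) + q = q + a \left(-1 + a\right)$)
$\left(-128 + s{\left(m{\left(5 \right)},\left(-5\right) \left(-4\right) \left(-4\right) \right)}\right) \sqrt{64 + 10} = \left(-128 + \left(\left(12 - 3 \cdot 5^{3}\right) + \left(-5\right) \left(-4\right) \left(-4\right) \left(-1 + \left(-5\right) \left(-4\right) \left(-4\right)\right)\right)\right) \sqrt{64 + 10} = \left(-128 + \left(\left(12 - 375\right) + 20 \left(-4\right) \left(-1 + 20 \left(-4\right)\right)\right)\right) \sqrt{74} = \left(-128 - \left(363 + 80 \left(-1 - 80\right)\right)\right) \sqrt{74} = \left(-128 - -6117\right) \sqrt{74} = \left(-128 + \left(-363 + 6480\right)\right) \sqrt{74} = \left(-128 + 6117\right) \sqrt{74} = 5989 \sqrt{74}$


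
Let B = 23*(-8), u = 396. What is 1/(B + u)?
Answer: 1/212 ≈ 0.0047170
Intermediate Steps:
B = -184
1/(B + u) = 1/(-184 + 396) = 1/212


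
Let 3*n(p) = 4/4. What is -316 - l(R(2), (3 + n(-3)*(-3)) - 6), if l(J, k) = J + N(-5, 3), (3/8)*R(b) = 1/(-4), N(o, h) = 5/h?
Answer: -317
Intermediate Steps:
n(p) = ⅓ (n(p) = (4/4)/3 = (4*(¼))/3 = (⅓)*1 = ⅓)
R(b) = -⅔ (R(b) = (8/3)/(-4) = (8/3)*(-¼) = -⅔)
l(J, k) = 5/3 + J (l(J, k) = J + 5/3 = 5/3 + J)
-316 - l(R(2), (3 + n(-3)*(-3)) - 6) = -316 - (5/3 - ⅔) = -316 - 1*1 = -316 - 1 = -317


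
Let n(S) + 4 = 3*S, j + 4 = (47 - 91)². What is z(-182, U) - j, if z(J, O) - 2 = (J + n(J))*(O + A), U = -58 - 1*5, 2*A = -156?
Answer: 101282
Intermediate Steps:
A = -78 (A = (½)*(-156) = -78)
j = 1932 (j = -4 + (47 - 91)² = -4 + (-44)² = -4 + 1936 = 1932)
n(S) = -4 + 3*S
U = -63 (U = -58 - 5 = -63)
z(J, O) = 2 + (-78 + O)*(-4 + 4*J) (z(J, O) = 2 + (J + (-4 + 3*J))*(O - 78) = 2 + (-4 + 4*J)*(-78 + O) = 2 + (-78 + O)*(-4 + 4*J))
z(-182, U) - j = (314 - 312*(-182) - 4*(-63) + 4*(-182)*(-63)) - 1*1932 = (314 + 56784 + 252 + 45864) - 1932 = 103214 - 1932 = 101282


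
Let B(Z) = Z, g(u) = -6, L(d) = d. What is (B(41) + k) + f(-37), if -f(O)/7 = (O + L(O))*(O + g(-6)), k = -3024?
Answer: -25257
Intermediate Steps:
f(O) = -14*O*(-6 + O) (f(O) = -7*(O + O)*(O - 6) = -7*2*O*(-6 + O) = -14*O*(-6 + O))
(B(41) + k) + f(-37) = (41 - 3024) + 14*(-37)*(6 - 1*(-37)) = -2983 + 14*(-37)*(6 + 37) = -2983 + 14*(-37)*43 = -2983 - 22274 = -25257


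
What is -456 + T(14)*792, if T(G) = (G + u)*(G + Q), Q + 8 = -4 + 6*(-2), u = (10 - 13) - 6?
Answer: -40056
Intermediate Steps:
u = -9 (u = -3 - 6 = -9)
Q = -24 (Q = -8 + (-4 + 6*(-2)) = -8 + (-4 - 12) = -8 - 16 = -24)
T(G) = (-24 + G)*(-9 + G) (T(G) = (G - 9)*(G - 24) = (-9 + G)*(-24 + G) = (-24 + G)*(-9 + G))
-456 + T(14)*792 = -456 + (216 + 14² - 33*14)*792 = -456 + (216 + 196 - 462)*792 = -456 - 50*792 = -456 - 39600 = -40056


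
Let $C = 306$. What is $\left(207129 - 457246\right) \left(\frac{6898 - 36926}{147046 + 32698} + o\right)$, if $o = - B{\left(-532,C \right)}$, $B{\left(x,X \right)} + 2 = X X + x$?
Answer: $\frac{1046399230510543}{44936} \approx 2.3286 \cdot 10^{10}$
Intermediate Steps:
$B{\left(x,X \right)} = -2 + x + X^{2}$ ($B{\left(x,X \right)} = -2 + \left(X X + x\right) = -2 + \left(X^{2} + x\right) = -2 + \left(x + X^{2}\right) = -2 + x + X^{2}$)
$o = -93102$ ($o = - (-2 - 532 + 306^{2}) = - (-2 - 532 + 93636) = \left(-1\right) 93102 = -93102$)
$\left(207129 - 457246\right) \left(\frac{6898 - 36926}{147046 + 32698} + o\right) = \left(207129 - 457246\right) \left(\frac{6898 - 36926}{147046 + 32698} - 93102\right) = - 250117 \left(- \frac{30028}{179744} - 93102\right) = - 250117 \left(\left(-30028\right) \frac{1}{179744} - 93102\right) = - 250117 \left(- \frac{7507}{44936} - 93102\right) = \left(-250117\right) \left(- \frac{4183638979}{44936}\right) = \frac{1046399230510543}{44936}$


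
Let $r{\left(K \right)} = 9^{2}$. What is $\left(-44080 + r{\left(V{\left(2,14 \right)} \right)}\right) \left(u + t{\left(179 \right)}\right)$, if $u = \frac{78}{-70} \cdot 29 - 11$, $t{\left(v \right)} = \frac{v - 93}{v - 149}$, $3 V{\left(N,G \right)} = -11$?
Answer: $\frac{186863753}{105} \approx 1.7797 \cdot 10^{6}$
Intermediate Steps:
$V{\left(N,G \right)} = - \frac{11}{3}$ ($V{\left(N,G \right)} = \frac{1}{3} \left(-11\right) = - \frac{11}{3}$)
$t{\left(v \right)} = \frac{-93 + v}{-149 + v}$
$r{\left(K \right)} = 81$
$u = - \frac{1516}{35}$ ($u = 78 \left(- \frac{1}{70}\right) 29 - 11 = \left(- \frac{39}{35}\right) 29 - 11 = - \frac{1131}{35} - 11 = - \frac{1516}{35} \approx -43.314$)
$\left(-44080 + r{\left(V{\left(2,14 \right)} \right)}\right) \left(u + t{\left(179 \right)}\right) = \left(-44080 + 81\right) \left(- \frac{1516}{35} + \frac{-93 + 179}{-149 + 179}\right) = - 43999 \left(- \frac{1516}{35} + \frac{1}{30} \cdot 86\right) = - 43999 \left(- \frac{1516}{35} + \frac{43}{15}\right) = \left(-43999\right) \left(- \frac{4247}{105}\right) = \frac{186863753}{105}$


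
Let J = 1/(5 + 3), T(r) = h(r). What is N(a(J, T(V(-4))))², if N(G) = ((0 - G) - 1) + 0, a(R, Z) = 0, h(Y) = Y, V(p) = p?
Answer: 1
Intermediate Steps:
T(r) = r
J = ⅛ (J = 1/8 = ⅛ ≈ 0.12500)
N(G) = -1 - G (N(G) = (-G - 1) + 0 = (-1 - G) + 0 = -1 - G)
N(a(J, T(V(-4))))² = (-1 - 1*0)² = (-1 + 0)² = (-1)² = 1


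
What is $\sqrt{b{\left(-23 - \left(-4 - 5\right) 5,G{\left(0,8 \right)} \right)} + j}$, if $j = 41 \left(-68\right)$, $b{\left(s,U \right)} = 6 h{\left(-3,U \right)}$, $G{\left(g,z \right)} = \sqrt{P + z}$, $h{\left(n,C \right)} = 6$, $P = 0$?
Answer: $8 i \sqrt{43} \approx 52.46 i$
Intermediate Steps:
$G{\left(g,z \right)} = \sqrt{z}$ ($G{\left(g,z \right)} = \sqrt{0 + z} = \sqrt{z}$)
$b{\left(s,U \right)} = 36$ ($b{\left(s,U \right)} = 6 \cdot 6 = 36$)
$j = -2788$
$\sqrt{b{\left(-23 - \left(-4 - 5\right) 5,G{\left(0,8 \right)} \right)} + j} = \sqrt{36 - 2788} = \sqrt{-2752} = 8 i \sqrt{43}$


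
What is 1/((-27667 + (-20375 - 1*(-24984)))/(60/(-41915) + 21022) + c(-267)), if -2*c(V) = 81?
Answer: -2888974/120172221 ≈ -0.024040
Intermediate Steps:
c(V) = -81/2 (c(V) = -1/2*81 = -81/2)
1/((-27667 + (-20375 - 1*(-24984)))/(60/(-41915) + 21022) + c(-267)) = 1/((-27667 + (-20375 - 1*(-24984)))/(60/(-41915) + 21022) - 81/2) = 1/((-27667 + (-20375 + 24984))/(60*(-1/41915) + 21022) - 81/2) = 1/((-27667 + 4609)/(-12/8383 + 21022) - 81/2) = 1/(-23058/176227414/8383 - 81/2) = 1/(-23058*8383/176227414 - 81/2) = 1/(-1584387/1444487 - 81/2) = 1/(-120172221/2888974) = -2888974/120172221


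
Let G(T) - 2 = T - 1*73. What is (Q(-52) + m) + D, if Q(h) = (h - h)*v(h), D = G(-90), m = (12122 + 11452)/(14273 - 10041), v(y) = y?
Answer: -328889/2116 ≈ -155.43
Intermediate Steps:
G(T) = -71 + T (G(T) = 2 + (T - 1*73) = 2 + (T - 73) = 2 + (-73 + T) = -71 + T)
m = 11787/2116 (m = 23574/4232 = 23574*(1/4232) = 11787/2116 ≈ 5.5704)
D = -161 (D = -71 - 90 = -161)
Q(h) = 0 (Q(h) = (h - h)*h = 0*h = 0)
(Q(-52) + m) + D = (0 + 11787/2116) - 161 = 11787/2116 - 161 = -328889/2116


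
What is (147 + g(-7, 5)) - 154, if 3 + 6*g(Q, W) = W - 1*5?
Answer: -15/2 ≈ -7.5000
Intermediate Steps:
g(Q, W) = -4/3 + W/6 (g(Q, W) = -½ + (W - 1*5)/6 = -½ + (W - 5)/6 = -½ + (-5 + W)/6 = -½ + (-⅚ + W/6) = -4/3 + W/6)
(147 + g(-7, 5)) - 154 = (147 + (-4/3 + (⅙)*5)) - 154 = (147 + (-4/3 + ⅚)) - 154 = (147 - ½) - 154 = 293/2 - 154 = -15/2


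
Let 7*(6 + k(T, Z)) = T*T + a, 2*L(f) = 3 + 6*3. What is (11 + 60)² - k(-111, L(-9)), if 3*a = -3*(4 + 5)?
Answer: 23017/7 ≈ 3288.1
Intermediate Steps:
L(f) = 21/2 (L(f) = (3 + 6*3)/2 = (3 + 18)/2 = (½)*21 = 21/2)
a = -9 (a = (-3*(4 + 5))/3 = (-3*9)/3 = (⅓)*(-27) = -9)
k(T, Z) = -51/7 + T²/7 (k(T, Z) = -6 + (T*T - 9)/7 = -6 + (T² - 9)/7 = -6 + (-9 + T²)/7 = -6 + (-9/7 + T²/7) = -51/7 + T²/7)
(11 + 60)² - k(-111, L(-9)) = (11 + 60)² - (-51/7 + (⅐)*(-111)²) = 71² - (-51/7 + (⅐)*12321) = 5041 - (-51/7 + 12321/7) = 5041 - 1*12270/7 = 5041 - 12270/7 = 23017/7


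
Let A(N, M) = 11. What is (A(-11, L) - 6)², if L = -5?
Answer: 25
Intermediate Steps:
(A(-11, L) - 6)² = (11 - 6)² = 5² = 25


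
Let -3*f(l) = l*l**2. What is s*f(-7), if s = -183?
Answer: -20923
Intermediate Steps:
f(l) = -l**3/3 (f(l) = -l*l**2/3 = -l**3/3)
s*f(-7) = -(-61)*(-7)**3 = -(-61)*(-343) = -183*343/3 = -20923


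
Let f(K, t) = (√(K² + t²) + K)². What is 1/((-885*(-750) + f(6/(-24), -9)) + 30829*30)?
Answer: 12709609/20191770116448 + √1297/20191770116448 ≈ 6.2945e-7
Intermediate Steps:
f(K, t) = (K + √(K² + t²))²
1/((-885*(-750) + f(6/(-24), -9)) + 30829*30) = 1/((-885*(-750) + (6/(-24) + √((6/(-24))² + (-9)²))²) + 30829*30) = 1/((663750 + (6*(-1/24) + √((6*(-1/24))² + 81))²) + 924870) = 1/((663750 + (-¼ + √((-¼)² + 81))²) + 924870) = 1/((663750 + (-¼ + √(1/16 + 81))²) + 924870) = 1/((663750 + (-¼ + √(1297/16))²) + 924870) = 1/((663750 + (-¼ + √1297/4)²) + 924870) = 1/(1588620 + (-¼ + √1297/4)²)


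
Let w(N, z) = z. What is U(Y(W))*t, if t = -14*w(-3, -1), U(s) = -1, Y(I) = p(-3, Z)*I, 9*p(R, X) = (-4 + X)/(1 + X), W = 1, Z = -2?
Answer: -14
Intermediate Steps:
p(R, X) = (-4 + X)/(9*(1 + X)) (p(R, X) = ((-4 + X)/(1 + X))/9 = (-4 + X)/(9*(1 + X)))
Y(I) = 2*I/3 (Y(I) = ((-4 - 2)/(9*(1 - 2)))*I = ((⅑)*(-6)/(-1))*I = ((⅑)*(-1)*(-6))*I = 2*I/3)
t = 14 (t = -14*(-1) = 14)
U(Y(W))*t = -1*14 = -14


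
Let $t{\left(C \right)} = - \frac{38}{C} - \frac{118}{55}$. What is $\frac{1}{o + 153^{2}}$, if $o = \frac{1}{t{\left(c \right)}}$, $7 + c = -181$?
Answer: $\frac{10047}{235185053} \approx 4.272 \cdot 10^{-5}$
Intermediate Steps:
$c = -188$ ($c = -7 - 181 = -188$)
$t{\left(C \right)} = - \frac{118}{55} - \frac{38}{C}$ ($t{\left(C \right)} = - \frac{38}{C} - \frac{118}{55} = - \frac{118}{55} - \frac{38}{C}$)
$o = - \frac{5170}{10047}$ ($o = \frac{1}{- \frac{118}{55} - \frac{38}{-188}} = \frac{1}{- \frac{118}{55} - - \frac{19}{94}} = \frac{1}{- \frac{118}{55} + \frac{19}{94}} = \frac{1}{- \frac{10047}{5170}} = - \frac{5170}{10047} \approx -0.51458$)
$\frac{1}{o + 153^{2}} = \frac{1}{- \frac{5170}{10047} + 153^{2}} = \frac{1}{- \frac{5170}{10047} + 23409} = \frac{1}{\frac{235185053}{10047}} = \frac{10047}{235185053}$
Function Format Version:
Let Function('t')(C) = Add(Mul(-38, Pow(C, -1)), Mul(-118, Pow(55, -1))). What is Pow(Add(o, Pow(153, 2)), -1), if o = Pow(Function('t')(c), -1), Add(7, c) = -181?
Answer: Rational(10047, 235185053) ≈ 4.2720e-5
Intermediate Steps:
c = -188 (c = Add(-7, -181) = -188)
Function('t')(C) = Add(Rational(-118, 55), Mul(-38, Pow(C, -1))) (Function('t')(C) = Add(Mul(-38, Pow(C, -1)), Mul(-118, Rational(1, 55))) = Add(Mul(-38, Pow(C, -1)), Rational(-118, 55)) = Add(Rational(-118, 55), Mul(-38, Pow(C, -1))))
o = Rational(-5170, 10047) (o = Pow(Add(Rational(-118, 55), Mul(-38, Pow(-188, -1))), -1) = Pow(Add(Rational(-118, 55), Mul(-38, Rational(-1, 188))), -1) = Pow(Add(Rational(-118, 55), Rational(19, 94)), -1) = Pow(Rational(-10047, 5170), -1) = Rational(-5170, 10047) ≈ -0.51458)
Pow(Add(o, Pow(153, 2)), -1) = Pow(Add(Rational(-5170, 10047), Pow(153, 2)), -1) = Pow(Add(Rational(-5170, 10047), 23409), -1) = Pow(Rational(235185053, 10047), -1) = Rational(10047, 235185053)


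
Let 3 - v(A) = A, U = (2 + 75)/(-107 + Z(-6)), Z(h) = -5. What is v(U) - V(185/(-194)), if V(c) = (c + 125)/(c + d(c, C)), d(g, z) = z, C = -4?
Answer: 441739/15376 ≈ 28.729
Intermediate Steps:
V(c) = (125 + c)/(-4 + c) (V(c) = (c + 125)/(c - 4) = (125 + c)/(-4 + c))
U = -11/16 (U = (2 + 75)/(-107 - 5) = 77/(-112) = 77*(-1/112) = -11/16 ≈ -0.68750)
v(A) = 3 - A
v(U) - V(185/(-194)) = (3 - 1*(-11/16)) - (125 + 185/(-194))/(-4 + 185/(-194)) = (3 + 11/16) - (125 + 185*(-1/194))/(-4 + 185*(-1/194)) = 59/16 - (125 - 185/194)/(-4 - 185/194) = 59/16 - 24065/((-961/194)*194) = 59/16 - (-194)*24065/(961*194) = 59/16 - 1*(-24065/961) = 59/16 + 24065/961 = 441739/15376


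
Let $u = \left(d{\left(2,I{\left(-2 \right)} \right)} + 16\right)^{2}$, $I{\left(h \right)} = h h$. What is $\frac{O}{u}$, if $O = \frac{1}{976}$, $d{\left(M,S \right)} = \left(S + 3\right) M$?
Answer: $\frac{1}{878400} \approx 1.1384 \cdot 10^{-6}$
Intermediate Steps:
$I{\left(h \right)} = h^{2}$
$d{\left(M,S \right)} = M \left(3 + S\right)$ ($d{\left(M,S \right)} = \left(3 + S\right) M = M \left(3 + S\right)$)
$O = \frac{1}{976} \approx 0.0010246$
$u = 900$ ($u = \left(2 \left(3 + \left(-2\right)^{2}\right) + 16\right)^{2} = \left(2 \left(3 + 4\right) + 16\right)^{2} = \left(2 \cdot 7 + 16\right)^{2} = \left(14 + 16\right)^{2} = 30^{2} = 900$)
$\frac{O}{u} = \frac{1}{976 \cdot 900} = \frac{1}{976} \cdot \frac{1}{900} = \frac{1}{878400}$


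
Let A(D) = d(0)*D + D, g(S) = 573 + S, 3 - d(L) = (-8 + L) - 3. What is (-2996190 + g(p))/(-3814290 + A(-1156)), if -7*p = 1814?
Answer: 20971133/26821410 ≈ 0.78188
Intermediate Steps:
p = -1814/7 (p = -1/7*1814 = -1814/7 ≈ -259.14)
d(L) = 14 - L (d(L) = 3 - ((-8 + L) - 3) = 3 - (-11 + L) = 3 + (11 - L) = 14 - L)
A(D) = 15*D (A(D) = (14 - 1*0)*D + D = (14 + 0)*D + D = 14*D + D = 15*D)
(-2996190 + g(p))/(-3814290 + A(-1156)) = (-2996190 + (573 - 1814/7))/(-3814290 + 15*(-1156)) = (-2996190 + 2197/7)/(-3814290 - 17340) = -20971133/7/(-3831630) = -20971133/7*(-1/3831630) = 20971133/26821410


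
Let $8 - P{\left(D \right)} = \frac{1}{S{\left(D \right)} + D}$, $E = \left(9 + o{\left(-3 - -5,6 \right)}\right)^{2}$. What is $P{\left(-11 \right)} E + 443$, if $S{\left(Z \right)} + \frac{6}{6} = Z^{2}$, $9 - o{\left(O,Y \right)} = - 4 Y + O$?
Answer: $\frac{1441887}{109} \approx 13228.0$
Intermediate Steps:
$o{\left(O,Y \right)} = 9 - O + 4 Y$ ($o{\left(O,Y \right)} = 9 - \left(- 4 Y + O\right) = 9 - \left(O - 4 Y\right) = 9 - O + 4 Y$)
$S{\left(Z \right)} = -1 + Z^{2}$
$E = 1600$ ($E = \left(9 + \left(9 - \left(-3 - -5\right) + 4 \cdot 6\right)\right)^{2} = \left(9 + \left(9 - \left(-3 + 5\right) + 24\right)\right)^{2} = \left(9 + \left(9 - 2 + 24\right)\right)^{2} = \left(9 + 31\right)^{2} = 40^{2} = 1600$)
$P{\left(D \right)} = 8 - \frac{1}{-1 + D + D^{2}}$ ($P{\left(D \right)} = 8 - \frac{1}{\left(-1 + D^{2}\right) + D} = 8 - \frac{1}{-1 + D + D^{2}}$)
$P{\left(-11 \right)} E + 443 = \frac{-9 + 8 \left(-11\right) + 8 \left(-11\right)^{2}}{-1 - 11 + \left(-11\right)^{2}} \cdot 1600 + 443 = \frac{-9 - 88 + 8 \cdot 121}{-1 - 11 + 121} \cdot 1600 + 443 = \frac{-9 - 88 + 968}{109} \cdot 1600 + 443 = \frac{1}{109} \cdot 871 \cdot 1600 + 443 = \frac{871}{109} \cdot 1600 + 443 = \frac{1393600}{109} + 443 = \frac{1441887}{109}$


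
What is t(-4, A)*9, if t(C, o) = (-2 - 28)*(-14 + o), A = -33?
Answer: 12690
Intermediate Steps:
t(C, o) = 420 - 30*o (t(C, o) = -30*(-14 + o) = 420 - 30*o)
t(-4, A)*9 = (420 - 30*(-33))*9 = (420 + 990)*9 = 1410*9 = 12690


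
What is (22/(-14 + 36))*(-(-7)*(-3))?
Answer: -21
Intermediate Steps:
(22/(-14 + 36))*(-(-7)*(-3)) = (22/22)*(-7*3) = (22*(1/22))*(-21) = 1*(-21) = -21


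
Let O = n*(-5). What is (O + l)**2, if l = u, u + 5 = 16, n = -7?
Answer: 2116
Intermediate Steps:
u = 11 (u = -5 + 16 = 11)
O = 35 (O = -7*(-5) = 35)
l = 11
(O + l)**2 = (35 + 11)**2 = 46**2 = 2116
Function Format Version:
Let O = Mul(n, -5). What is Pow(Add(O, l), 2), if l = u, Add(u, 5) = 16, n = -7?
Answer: 2116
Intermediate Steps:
u = 11 (u = Add(-5, 16) = 11)
O = 35 (O = Mul(-7, -5) = 35)
l = 11
Pow(Add(O, l), 2) = Pow(Add(35, 11), 2) = Pow(46, 2) = 2116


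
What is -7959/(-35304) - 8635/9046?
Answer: -38808821/53226664 ≈ -0.72912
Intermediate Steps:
-7959/(-35304) - 8635/9046 = -7959*(-1/35304) - 8635*1/9046 = 2653/11768 - 8635/9046 = -38808821/53226664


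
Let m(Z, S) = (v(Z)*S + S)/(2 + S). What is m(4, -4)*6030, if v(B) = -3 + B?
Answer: 24120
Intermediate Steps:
m(Z, S) = (S + S*(-3 + Z))/(2 + S) (m(Z, S) = ((-3 + Z)*S + S)/(2 + S) = (S*(-3 + Z) + S)/(2 + S) = (S + S*(-3 + Z))/(2 + S))
m(4, -4)*6030 = -4*(-2 + 4)/(2 - 4)*6030 = -4*2/(-2)*6030 = -4*(-½)*2*6030 = 4*6030 = 24120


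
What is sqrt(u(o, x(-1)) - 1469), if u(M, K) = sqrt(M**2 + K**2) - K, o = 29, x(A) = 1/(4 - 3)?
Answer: sqrt(-1470 + sqrt(842)) ≈ 37.96*I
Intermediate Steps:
x(A) = 1 (x(A) = 1/1 = 1)
u(M, K) = sqrt(K**2 + M**2) - K
sqrt(u(o, x(-1)) - 1469) = sqrt((sqrt(1**2 + 29**2) - 1*1) - 1469) = sqrt((sqrt(1 + 841) - 1) - 1469) = sqrt((sqrt(842) - 1) - 1469) = sqrt((-1 + sqrt(842)) - 1469) = sqrt(-1470 + sqrt(842))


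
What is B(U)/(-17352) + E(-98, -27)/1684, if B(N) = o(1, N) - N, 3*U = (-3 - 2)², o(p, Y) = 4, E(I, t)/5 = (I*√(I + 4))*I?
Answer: 13/52056 + 12005*I*√94/421 ≈ 0.00024973 + 276.47*I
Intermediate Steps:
E(I, t) = 5*I²*√(4 + I) (E(I, t) = 5*((I*√(I + 4))*I) = 5*((I*√(4 + I))*I) = 5*(I²*√(4 + I)) = 5*I²*√(4 + I))
U = 25/3 (U = (-3 - 2)²/3 = (⅓)*(-5)² = (⅓)*25 = 25/3 ≈ 8.3333)
B(N) = 4 - N
B(U)/(-17352) + E(-98, -27)/1684 = (4 - 1*25/3)/(-17352) + (5*(-98)²*√(4 - 98))/1684 = (4 - 25/3)*(-1/17352) + (5*9604*√(-94))*(1/1684) = -13/3*(-1/17352) + (5*9604*(I*√94))*(1/1684) = 13/52056 + (48020*I*√94)*(1/1684) = 13/52056 + 12005*I*√94/421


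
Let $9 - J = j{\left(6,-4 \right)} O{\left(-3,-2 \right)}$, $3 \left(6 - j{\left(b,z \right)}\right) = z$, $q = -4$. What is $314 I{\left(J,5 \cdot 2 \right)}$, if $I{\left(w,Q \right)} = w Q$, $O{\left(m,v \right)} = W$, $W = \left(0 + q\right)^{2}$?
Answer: $- \frac{1020500}{3} \approx -3.4017 \cdot 10^{5}$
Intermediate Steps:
$W = 16$ ($W = \left(0 - 4\right)^{2} = \left(-4\right)^{2} = 16$)
$O{\left(m,v \right)} = 16$
$j{\left(b,z \right)} = 6 - \frac{z}{3}$
$J = - \frac{325}{3}$ ($J = 9 - \left(6 - - \frac{4}{3}\right) 16 = 9 - \left(6 + \frac{4}{3}\right) 16 = 9 - \frac{22}{3} \cdot 16 = 9 - \frac{352}{3} = - \frac{325}{3} \approx -108.33$)
$I{\left(w,Q \right)} = Q w$
$314 I{\left(J,5 \cdot 2 \right)} = 314 \cdot 5 \cdot 2 \left(- \frac{325}{3}\right) = 314 \cdot 10 \left(- \frac{325}{3}\right) = 314 \left(- \frac{3250}{3}\right) = - \frac{1020500}{3}$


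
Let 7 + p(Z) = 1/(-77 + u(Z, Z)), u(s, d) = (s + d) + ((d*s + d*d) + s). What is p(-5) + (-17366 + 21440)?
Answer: 170813/42 ≈ 4067.0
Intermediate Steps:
u(s, d) = d + d² + 2*s + d*s (u(s, d) = (d + s) + ((d*s + d²) + s) = (d + s) + ((d² + d*s) + s) = (d + s) + (s + d² + d*s) = d + d² + 2*s + d*s)
p(Z) = -7 + 1/(-77 + 2*Z² + 3*Z) (p(Z) = -7 + 1/(-77 + (Z + Z² + 2*Z + Z*Z)) = -7 + 1/(-77 + (Z + Z² + 2*Z + Z²)) = -7 + 1/(-77 + (2*Z² + 3*Z)) = -7 + 1/(-77 + 2*Z² + 3*Z))
p(-5) + (-17366 + 21440) = (540 - 21*(-5) - 14*(-5)²)/(-77 + 2*(-5)² + 3*(-5)) + (-17366 + 21440) = (540 + 105 - 14*25)/(-77 + 2*25 - 15) + 4074 = (540 + 105 - 350)/(-77 + 50 - 15) + 4074 = 295/(-42) + 4074 = -1/42*295 + 4074 = -295/42 + 4074 = 170813/42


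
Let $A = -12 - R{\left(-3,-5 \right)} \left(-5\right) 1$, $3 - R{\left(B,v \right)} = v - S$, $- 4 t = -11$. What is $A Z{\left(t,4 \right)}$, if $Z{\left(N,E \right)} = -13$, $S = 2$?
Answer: $-494$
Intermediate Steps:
$t = \frac{11}{4}$ ($t = \left(- \frac{1}{4}\right) \left(-11\right) = \frac{11}{4} \approx 2.75$)
$R{\left(B,v \right)} = 5 - v$ ($R{\left(B,v \right)} = 3 - \left(v - 2\right) = 3 - \left(-2 + v\right) = 5 - v$)
$A = 38$ ($A = -12 - \left(5 - -5\right) \left(-5\right) 1 = -12 - \left(5 + 5\right) \left(-5\right) 1 = -12 - 10 \left(-5\right) 1 = -12 - \left(-50\right) 1 = -12 - -50 = -12 + 50 = 38$)
$A Z{\left(t,4 \right)} = 38 \left(-13\right) = -494$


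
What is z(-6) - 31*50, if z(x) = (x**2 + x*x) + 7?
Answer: -1471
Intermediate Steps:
z(x) = 7 + 2*x**2 (z(x) = (x**2 + x**2) + 7 = 2*x**2 + 7 = 7 + 2*x**2)
z(-6) - 31*50 = (7 + 2*(-6)**2) - 31*50 = (7 + 2*36) - 1550 = (7 + 72) - 1550 = 79 - 1550 = -1471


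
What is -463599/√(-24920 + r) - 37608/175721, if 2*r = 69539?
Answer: -37608/175721 - 463599*√39398/19699 ≈ -4671.5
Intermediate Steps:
r = 69539/2 (r = (½)*69539 = 69539/2 ≈ 34770.)
-463599/√(-24920 + r) - 37608/175721 = -463599/√(-24920 + 69539/2) - 37608/175721 = -463599*√39398/19699 - 37608*1/175721 = -463599*√39398/19699 - 37608/175721 = -37608/175721 - 463599*√39398/19699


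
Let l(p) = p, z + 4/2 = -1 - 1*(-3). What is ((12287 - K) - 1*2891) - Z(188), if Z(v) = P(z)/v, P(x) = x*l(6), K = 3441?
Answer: 5955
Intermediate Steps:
z = 0 (z = -2 + (-1 - 1*(-3)) = -2 + (-1 + 3) = -2 + 2 = 0)
P(x) = 6*x (P(x) = x*6 = 6*x)
Z(v) = 0 (Z(v) = (6*0)/v = 0/v = 0)
((12287 - K) - 1*2891) - Z(188) = ((12287 - 1*3441) - 1*2891) - 1*0 = ((12287 - 3441) - 2891) + 0 = (8846 - 2891) + 0 = 5955 + 0 = 5955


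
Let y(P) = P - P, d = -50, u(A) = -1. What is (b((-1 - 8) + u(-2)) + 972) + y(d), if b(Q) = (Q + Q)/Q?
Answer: 974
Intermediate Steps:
b(Q) = 2 (b(Q) = (2*Q)/Q = 2)
y(P) = 0
(b((-1 - 8) + u(-2)) + 972) + y(d) = (2 + 972) + 0 = 974 + 0 = 974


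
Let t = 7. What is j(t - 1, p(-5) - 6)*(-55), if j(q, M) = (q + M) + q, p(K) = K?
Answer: -55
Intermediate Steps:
j(q, M) = M + 2*q (j(q, M) = (M + q) + q = M + 2*q)
j(t - 1, p(-5) - 6)*(-55) = ((-5 - 6) + 2*(7 - 1))*(-55) = (-11 + 2*6)*(-55) = (-11 + 12)*(-55) = 1*(-55) = -55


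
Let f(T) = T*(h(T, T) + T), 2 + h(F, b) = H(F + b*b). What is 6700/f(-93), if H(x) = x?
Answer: -6700/786873 ≈ -0.0085147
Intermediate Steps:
h(F, b) = -2 + F + b² (h(F, b) = -2 + (F + b*b) = -2 + (F + b²) = -2 + F + b²)
f(T) = T*(-2 + T² + 2*T) (f(T) = T*((-2 + T + T²) + T) = T*(-2 + T² + 2*T))
6700/f(-93) = 6700/((-93*(-2 + (-93)² + 2*(-93)))) = 6700/((-93*(-2 + 8649 - 186))) = 6700/((-93*8461)) = 6700/(-786873) = 6700*(-1/786873) = -6700/786873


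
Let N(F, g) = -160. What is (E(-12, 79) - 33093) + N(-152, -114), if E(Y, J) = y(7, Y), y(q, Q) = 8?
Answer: -33245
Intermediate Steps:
E(Y, J) = 8
(E(-12, 79) - 33093) + N(-152, -114) = (8 - 33093) - 160 = -33085 - 160 = -33245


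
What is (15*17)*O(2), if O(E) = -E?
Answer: -510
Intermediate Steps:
(15*17)*O(2) = (15*17)*(-1*2) = 255*(-2) = -510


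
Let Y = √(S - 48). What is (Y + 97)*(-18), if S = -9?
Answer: -1746 - 18*I*√57 ≈ -1746.0 - 135.9*I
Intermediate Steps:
Y = I*√57 (Y = √(-9 - 48) = √(-57) = I*√57 ≈ 7.5498*I)
(Y + 97)*(-18) = (I*√57 + 97)*(-18) = (97 + I*√57)*(-18) = -1746 - 18*I*√57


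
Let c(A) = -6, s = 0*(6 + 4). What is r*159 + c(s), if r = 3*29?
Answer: 13827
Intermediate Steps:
s = 0 (s = 0*10 = 0)
r = 87
r*159 + c(s) = 87*159 - 6 = 13833 - 6 = 13827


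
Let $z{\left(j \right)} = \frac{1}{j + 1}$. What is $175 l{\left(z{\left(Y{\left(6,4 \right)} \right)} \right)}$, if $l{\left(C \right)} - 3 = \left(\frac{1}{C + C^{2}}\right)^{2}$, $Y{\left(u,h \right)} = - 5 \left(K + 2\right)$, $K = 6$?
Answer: $\frac{405610275}{1444} \approx 2.8089 \cdot 10^{5}$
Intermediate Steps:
$Y{\left(u,h \right)} = -40$ ($Y{\left(u,h \right)} = - 5 \left(6 + 2\right) = \left(-5\right) 8 = -40$)
$z{\left(j \right)} = \frac{1}{1 + j}$
$l{\left(C \right)} = 3 + \frac{1}{\left(C + C^{2}\right)^{2}}$ ($l{\left(C \right)} = 3 + \left(\frac{1}{C + C^{2}}\right)^{2} = 3 + \frac{1}{\left(C + C^{2}\right)^{2}}$)
$175 l{\left(z{\left(Y{\left(6,4 \right)} \right)} \right)} = 175 \left(3 + \frac{1}{\frac{1}{\left(1 - 40\right)^{2}} \left(1 + \frac{1}{1 - 40}\right)^{2}}\right) = 175 \left(3 + \frac{1}{\frac{1}{1521} \left(1 + \frac{1}{-39}\right)^{2}}\right) = 175 \left(3 + \frac{1}{\frac{1}{1521} \left(1 - \frac{1}{39}\right)^{2}}\right) = 175 \left(3 + \frac{1521}{\frac{1444}{1521}}\right) = 175 \left(3 + 1521 \cdot \frac{1521}{1444}\right) = 175 \left(3 + \frac{2313441}{1444}\right) = 175 \cdot \frac{2317773}{1444} = \frac{405610275}{1444}$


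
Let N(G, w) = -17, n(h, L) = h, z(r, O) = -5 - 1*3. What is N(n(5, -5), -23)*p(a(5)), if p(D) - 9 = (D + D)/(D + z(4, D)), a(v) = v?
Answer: -289/3 ≈ -96.333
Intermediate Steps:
z(r, O) = -8 (z(r, O) = -5 - 3 = -8)
p(D) = 9 + 2*D/(-8 + D) (p(D) = 9 + (D + D)/(D - 8) = 9 + (2*D)/(-8 + D) = 9 + 2*D/(-8 + D))
N(n(5, -5), -23)*p(a(5)) = -17*(-72 + 11*5)/(-8 + 5) = -17*(-72 + 55)/(-3) = -(-17)*(-17)/3 = -17*17/3 = -289/3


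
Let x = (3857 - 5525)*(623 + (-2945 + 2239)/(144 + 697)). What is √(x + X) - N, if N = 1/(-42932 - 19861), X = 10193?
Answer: 1/62793 + I*√864187003/29 ≈ 1.5925e-5 + 1013.7*I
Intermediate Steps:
x = -872759316/841 (x = -1668*(623 - 706/841) = -1668*523237/841 = -872759316/841 ≈ -1.0378e+6)
N = -1/62793 (N = 1/(-62793) = -1/62793 ≈ -1.5925e-5)
√(x + X) - N = √(-872759316/841 + 10193) - 1*(-1/62793) = √(-864187003/841) + 1/62793 = I*√864187003/29 + 1/62793 = 1/62793 + I*√864187003/29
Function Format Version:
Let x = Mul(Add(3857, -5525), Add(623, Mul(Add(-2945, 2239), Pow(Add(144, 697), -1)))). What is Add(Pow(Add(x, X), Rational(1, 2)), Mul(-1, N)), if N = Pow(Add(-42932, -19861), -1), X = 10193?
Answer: Add(Rational(1, 62793), Mul(Rational(1, 29), I, Pow(864187003, Rational(1, 2)))) ≈ Add(1.5925e-5, Mul(1013.7, I))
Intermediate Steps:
x = Rational(-872759316, 841) (x = Mul(-1668, Add(623, Mul(-706, Pow(841, -1)))) = Mul(-1668, Add(623, Mul(-706, Rational(1, 841)))) = Mul(-1668, Add(623, Rational(-706, 841))) = Mul(-1668, Rational(523237, 841)) = Rational(-872759316, 841) ≈ -1.0378e+6)
N = Rational(-1, 62793) (N = Pow(-62793, -1) = Rational(-1, 62793) ≈ -1.5925e-5)
Add(Pow(Add(x, X), Rational(1, 2)), Mul(-1, N)) = Add(Pow(Add(Rational(-872759316, 841), 10193), Rational(1, 2)), Mul(-1, Rational(-1, 62793))) = Add(Pow(Rational(-864187003, 841), Rational(1, 2)), Rational(1, 62793)) = Add(Mul(Rational(1, 29), I, Pow(864187003, Rational(1, 2))), Rational(1, 62793)) = Add(Rational(1, 62793), Mul(Rational(1, 29), I, Pow(864187003, Rational(1, 2))))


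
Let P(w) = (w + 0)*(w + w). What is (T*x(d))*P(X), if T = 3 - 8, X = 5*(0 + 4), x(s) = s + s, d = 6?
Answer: -48000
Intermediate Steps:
x(s) = 2*s
X = 20 (X = 5*4 = 20)
P(w) = 2*w² (P(w) = w*(2*w) = 2*w²)
T = -5
(T*x(d))*P(X) = (-10*6)*(2*20²) = (-5*12)*(2*400) = -60*800 = -48000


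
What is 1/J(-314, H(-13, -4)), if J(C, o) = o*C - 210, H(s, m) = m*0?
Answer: -1/210 ≈ -0.0047619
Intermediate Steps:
H(s, m) = 0
J(C, o) = -210 + C*o (J(C, o) = C*o - 210 = -210 + C*o)
1/J(-314, H(-13, -4)) = 1/(-210 - 314*0) = 1/(-210 + 0) = 1/(-210) = -1/210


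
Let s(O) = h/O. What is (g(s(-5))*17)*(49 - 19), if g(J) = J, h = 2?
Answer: -204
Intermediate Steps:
s(O) = 2/O
(g(s(-5))*17)*(49 - 19) = ((2/(-5))*17)*(49 - 19) = ((2*(-⅕))*17)*30 = -⅖*17*30 = -34/5*30 = -204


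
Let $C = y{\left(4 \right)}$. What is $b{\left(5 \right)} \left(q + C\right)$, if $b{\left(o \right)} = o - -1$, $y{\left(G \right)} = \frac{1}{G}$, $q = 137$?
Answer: $\frac{1647}{2} \approx 823.5$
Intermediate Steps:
$C = \frac{1}{4} \approx 0.25$
$b{\left(o \right)} = 1 + o$ ($b{\left(o \right)} = o + 1 = 1 + o$)
$b{\left(5 \right)} \left(q + C\right) = \left(1 + 5\right) \left(137 + \frac{1}{4}\right) = 6 \cdot \frac{549}{4} = \frac{1647}{2}$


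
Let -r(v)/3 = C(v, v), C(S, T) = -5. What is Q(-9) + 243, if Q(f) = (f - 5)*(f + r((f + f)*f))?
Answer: 159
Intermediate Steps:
r(v) = 15 (r(v) = -3*(-5) = 15)
Q(f) = (-5 + f)*(15 + f) (Q(f) = (f - 5)*(f + 15) = (-5 + f)*(15 + f))
Q(-9) + 243 = (-75 + (-9)² + 10*(-9)) + 243 = (-75 + 81 - 90) + 243 = -84 + 243 = 159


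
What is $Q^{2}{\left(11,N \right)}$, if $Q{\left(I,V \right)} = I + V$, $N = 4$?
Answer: $225$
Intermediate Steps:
$Q^{2}{\left(11,N \right)} = \left(11 + 4\right)^{2} = 15^{2} = 225$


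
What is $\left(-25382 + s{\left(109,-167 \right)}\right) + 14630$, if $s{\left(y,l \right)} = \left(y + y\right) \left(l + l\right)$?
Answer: $-83564$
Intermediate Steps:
$s{\left(y,l \right)} = 4 l y$ ($s{\left(y,l \right)} = 2 y 2 l = 4 l y$)
$\left(-25382 + s{\left(109,-167 \right)}\right) + 14630 = \left(-25382 + 4 \left(-167\right) 109\right) + 14630 = \left(-25382 - 72812\right) + 14630 = -98194 + 14630 = -83564$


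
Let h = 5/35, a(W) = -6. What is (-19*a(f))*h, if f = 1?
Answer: 114/7 ≈ 16.286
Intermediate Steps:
h = ⅐ (h = 5*(1/35) = ⅐ ≈ 0.14286)
(-19*a(f))*h = -19*(-6)*(⅐) = 114*(⅐) = 114/7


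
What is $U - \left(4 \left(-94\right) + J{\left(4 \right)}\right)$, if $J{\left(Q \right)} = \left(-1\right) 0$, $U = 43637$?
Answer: $44013$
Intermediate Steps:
$J{\left(Q \right)} = 0$
$U - \left(4 \left(-94\right) + J{\left(4 \right)}\right) = 43637 - \left(4 \left(-94\right) + 0\right) = 43637 - \left(-376 + 0\right) = 43637 - -376 = 43637 + 376 = 44013$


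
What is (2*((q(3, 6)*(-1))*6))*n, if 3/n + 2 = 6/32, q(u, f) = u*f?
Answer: 10368/29 ≈ 357.52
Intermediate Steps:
q(u, f) = f*u
n = -48/29 (n = 3/(-2 + 6/32) = 3/(-2 + 6*(1/32)) = 3/(-2 + 3/16) = 3/(-29/16) = 3*(-16/29) = -48/29 ≈ -1.6552)
(2*((q(3, 6)*(-1))*6))*n = (2*(((6*3)*(-1))*6))*(-48/29) = (2*((18*(-1))*6))*(-48/29) = (2*(-18*6))*(-48/29) = (2*(-108))*(-48/29) = -216*(-48/29) = 10368/29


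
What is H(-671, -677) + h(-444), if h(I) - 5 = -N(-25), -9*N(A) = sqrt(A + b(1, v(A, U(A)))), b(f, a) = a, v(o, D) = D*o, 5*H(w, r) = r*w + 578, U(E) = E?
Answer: 90974 + 10*sqrt(6)/9 ≈ 90977.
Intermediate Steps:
H(w, r) = 578/5 + r*w/5 (H(w, r) = (r*w + 578)/5 = (578 + r*w)/5 = 578/5 + r*w/5)
N(A) = -sqrt(A + A**2)/9 (N(A) = -sqrt(A + A*A)/9 = -sqrt(A + A**2)/9)
h(I) = 5 + 10*sqrt(6)/9 (h(I) = 5 - (-1)*sqrt(-25*(1 - 25))/9 = 5 - (-1)*sqrt(-25*(-24))/9 = 5 - (-1)*sqrt(600)/9 = 5 - (-1)*10*sqrt(6)/9 = 5 - (-10)*sqrt(6)/9 = 5 + 10*sqrt(6)/9)
H(-671, -677) + h(-444) = (578/5 + (1/5)*(-677)*(-671)) + (5 + 10*sqrt(6)/9) = (578/5 + 454267/5) + (5 + 10*sqrt(6)/9) = 90969 + (5 + 10*sqrt(6)/9) = 90974 + 10*sqrt(6)/9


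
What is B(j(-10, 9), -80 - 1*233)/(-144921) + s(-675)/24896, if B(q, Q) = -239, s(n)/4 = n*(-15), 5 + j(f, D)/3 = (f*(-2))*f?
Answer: 1468812661/901988304 ≈ 1.6284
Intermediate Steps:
j(f, D) = -15 - 6*f² (j(f, D) = -15 + 3*((f*(-2))*f) = -15 + 3*((-2*f)*f) = -15 + 3*(-2*f²) = -15 - 6*f²)
s(n) = -60*n (s(n) = 4*(n*(-15)) = 4*(-15*n) = -60*n)
B(j(-10, 9), -80 - 1*233)/(-144921) + s(-675)/24896 = -239/(-144921) - 60*(-675)/24896 = -239*(-1/144921) + 40500*(1/24896) = 239/144921 + 10125/6224 = 1468812661/901988304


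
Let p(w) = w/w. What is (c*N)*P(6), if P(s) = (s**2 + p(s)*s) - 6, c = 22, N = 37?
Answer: 29304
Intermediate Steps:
p(w) = 1
P(s) = -6 + s + s**2 (P(s) = (s**2 + 1*s) - 6 = (s**2 + s) - 6 = (s + s**2) - 6 = -6 + s + s**2)
(c*N)*P(6) = (22*37)*(-6 + 6 + 6**2) = 814*(-6 + 6 + 36) = 814*36 = 29304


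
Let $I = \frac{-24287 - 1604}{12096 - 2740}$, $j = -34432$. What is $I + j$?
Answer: $- \frac{322171683}{9356} \approx -34435.0$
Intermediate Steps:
$I = - \frac{25891}{9356} \approx -2.7673$
$I + j = - \frac{25891}{9356} - 34432 = - \frac{322171683}{9356}$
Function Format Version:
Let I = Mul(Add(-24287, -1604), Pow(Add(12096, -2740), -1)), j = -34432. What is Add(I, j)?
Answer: Rational(-322171683, 9356) ≈ -34435.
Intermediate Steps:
I = Rational(-25891, 9356) (I = Mul(-25891, Pow(9356, -1)) = Mul(-25891, Rational(1, 9356)) = Rational(-25891, 9356) ≈ -2.7673)
Add(I, j) = Add(Rational(-25891, 9356), -34432) = Rational(-322171683, 9356)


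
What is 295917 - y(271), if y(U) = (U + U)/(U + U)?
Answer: 295916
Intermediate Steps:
y(U) = 1 (y(U) = (2*U)/((2*U)) = (2*U)*(1/(2*U)) = 1)
295917 - y(271) = 295917 - 1*1 = 295917 - 1 = 295916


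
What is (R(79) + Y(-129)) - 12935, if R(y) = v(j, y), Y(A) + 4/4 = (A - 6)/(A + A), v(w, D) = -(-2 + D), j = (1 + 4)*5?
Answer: -1119073/86 ≈ -13012.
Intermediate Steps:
j = 25 (j = 5*5 = 25)
v(w, D) = 2 - D
Y(A) = -1 + (-6 + A)/(2*A) (Y(A) = -1 + (A - 6)/(A + A) = -1 + (-6 + A)/((2*A)) = -1 + (-6 + A)*(1/(2*A)) = -1 + (-6 + A)/(2*A))
R(y) = 2 - y
(R(79) + Y(-129)) - 12935 = ((2 - 1*79) + (1/2)*(-6 - 1*(-129))/(-129)) - 12935 = ((2 - 79) + (1/2)*(-1/129)*(-6 + 129)) - 12935 = (-77 + (1/2)*(-1/129)*123) - 12935 = (-77 - 41/86) - 12935 = -6663/86 - 12935 = -1119073/86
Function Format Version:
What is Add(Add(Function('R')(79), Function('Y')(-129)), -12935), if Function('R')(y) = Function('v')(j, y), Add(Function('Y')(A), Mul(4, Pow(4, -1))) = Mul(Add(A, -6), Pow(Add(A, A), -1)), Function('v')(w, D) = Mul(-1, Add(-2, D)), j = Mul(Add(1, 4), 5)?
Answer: Rational(-1119073, 86) ≈ -13012.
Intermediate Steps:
j = 25 (j = Mul(5, 5) = 25)
Function('v')(w, D) = Add(2, Mul(-1, D))
Function('Y')(A) = Add(-1, Mul(Rational(1, 2), Pow(A, -1), Add(-6, A))) (Function('Y')(A) = Add(-1, Mul(Add(A, -6), Pow(Add(A, A), -1))) = Add(-1, Mul(Add(-6, A), Pow(Mul(2, A), -1))) = Add(-1, Mul(Add(-6, A), Mul(Rational(1, 2), Pow(A, -1)))) = Add(-1, Mul(Rational(1, 2), Pow(A, -1), Add(-6, A))))
Function('R')(y) = Add(2, Mul(-1, y))
Add(Add(Function('R')(79), Function('Y')(-129)), -12935) = Add(Add(Add(2, Mul(-1, 79)), Mul(Rational(1, 2), Pow(-129, -1), Add(-6, Mul(-1, -129)))), -12935) = Add(Add(Add(2, -79), Mul(Rational(1, 2), Rational(-1, 129), Add(-6, 129))), -12935) = Add(Add(-77, Mul(Rational(1, 2), Rational(-1, 129), 123)), -12935) = Add(Add(-77, Rational(-41, 86)), -12935) = Add(Rational(-6663, 86), -12935) = Rational(-1119073, 86)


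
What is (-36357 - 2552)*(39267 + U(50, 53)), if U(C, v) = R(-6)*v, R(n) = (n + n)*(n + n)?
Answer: -1824793191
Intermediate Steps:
R(n) = 4*n**2 (R(n) = (2*n)*(2*n) = 4*n**2)
U(C, v) = 144*v (U(C, v) = (4*(-6)**2)*v = (4*36)*v = 144*v)
(-36357 - 2552)*(39267 + U(50, 53)) = (-36357 - 2552)*(39267 + 144*53) = -38909*(39267 + 7632) = -38909*46899 = -1824793191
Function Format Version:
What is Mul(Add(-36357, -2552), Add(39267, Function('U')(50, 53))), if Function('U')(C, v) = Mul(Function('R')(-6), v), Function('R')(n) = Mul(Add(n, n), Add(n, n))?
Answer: -1824793191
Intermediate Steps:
Function('R')(n) = Mul(4, Pow(n, 2)) (Function('R')(n) = Mul(Mul(2, n), Mul(2, n)) = Mul(4, Pow(n, 2)))
Function('U')(C, v) = Mul(144, v) (Function('U')(C, v) = Mul(Mul(4, Pow(-6, 2)), v) = Mul(Mul(4, 36), v) = Mul(144, v))
Mul(Add(-36357, -2552), Add(39267, Function('U')(50, 53))) = Mul(Add(-36357, -2552), Add(39267, Mul(144, 53))) = Mul(-38909, Add(39267, 7632)) = Mul(-38909, 46899) = -1824793191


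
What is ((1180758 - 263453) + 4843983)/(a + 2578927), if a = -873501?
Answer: 2880644/852713 ≈ 3.3782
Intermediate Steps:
((1180758 - 263453) + 4843983)/(a + 2578927) = ((1180758 - 263453) + 4843983)/(-873501 + 2578927) = (917305 + 4843983)/1705426 = 5761288*(1/1705426) = 2880644/852713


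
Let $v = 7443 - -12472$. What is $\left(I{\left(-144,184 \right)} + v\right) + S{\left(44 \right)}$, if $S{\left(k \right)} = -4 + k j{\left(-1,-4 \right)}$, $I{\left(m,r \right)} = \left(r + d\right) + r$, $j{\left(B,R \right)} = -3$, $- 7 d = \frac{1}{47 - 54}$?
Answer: $\frac{987204}{49} \approx 20147.0$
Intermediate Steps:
$d = \frac{1}{49}$ ($d = - \frac{1}{7 \left(47 - 54\right)} = - \frac{1}{7 \left(-7\right)} = \left(- \frac{1}{7}\right) \left(- \frac{1}{7}\right) = \frac{1}{49} \approx 0.020408$)
$I{\left(m,r \right)} = \frac{1}{49} + 2 r$ ($I{\left(m,r \right)} = \left(r + \frac{1}{49}\right) + r = \left(\frac{1}{49} + r\right) + r = \frac{1}{49} + 2 r$)
$v = 19915$ ($v = 7443 + 12472 = 19915$)
$S{\left(k \right)} = -4 - 3 k$ ($S{\left(k \right)} = -4 + k \left(-3\right) = -4 - 3 k$)
$\left(I{\left(-144,184 \right)} + v\right) + S{\left(44 \right)} = \left(\left(\frac{1}{49} + 2 \cdot 184\right) + 19915\right) - 136 = \left(\left(\frac{1}{49} + 368\right) + 19915\right) - 136 = \left(\frac{18033}{49} + 19915\right) - 136 = \frac{993868}{49} - 136 = \frac{987204}{49}$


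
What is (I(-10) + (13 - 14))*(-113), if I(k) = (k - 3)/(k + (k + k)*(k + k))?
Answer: 3503/30 ≈ 116.77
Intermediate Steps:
I(k) = (-3 + k)/(k + 4*k²) (I(k) = (-3 + k)/(k + (2*k)*(2*k)) = (-3 + k)/(k + 4*k²))
(I(-10) + (13 - 14))*(-113) = ((-3 - 10)/((-10)*(1 + 4*(-10))) + (13 - 14))*(-113) = (-⅒*(-13)/(1 - 40) - 1)*(-113) = (-⅒*(-13)/(-39) - 1)*(-113) = (-⅒*(-1/39)*(-13) - 1)*(-113) = (-1/30 - 1)*(-113) = -31/30*(-113) = 3503/30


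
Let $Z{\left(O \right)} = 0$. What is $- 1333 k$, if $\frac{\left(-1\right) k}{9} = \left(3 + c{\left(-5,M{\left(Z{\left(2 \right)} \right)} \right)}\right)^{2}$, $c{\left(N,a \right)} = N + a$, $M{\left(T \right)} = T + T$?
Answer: $47988$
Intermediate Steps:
$M{\left(T \right)} = 2 T$
$k = -36$ ($k = - 9 \left(3 + \left(-5 + 2 \cdot 0\right)\right)^{2} = - 9 \left(3 + \left(-5 + 0\right)\right)^{2} = - 9 \left(3 - 5\right)^{2} = - 9 \left(-2\right)^{2} = \left(-9\right) 4 = -36$)
$- 1333 k = \left(-1333\right) \left(-36\right) = 47988$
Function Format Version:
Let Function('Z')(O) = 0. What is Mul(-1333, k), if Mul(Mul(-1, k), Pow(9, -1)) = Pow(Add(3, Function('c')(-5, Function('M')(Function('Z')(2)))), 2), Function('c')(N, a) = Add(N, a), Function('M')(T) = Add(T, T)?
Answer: 47988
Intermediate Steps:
Function('M')(T) = Mul(2, T)
k = -36 (k = Mul(-9, Pow(Add(3, Add(-5, Mul(2, 0))), 2)) = Mul(-9, Pow(Add(3, Add(-5, 0)), 2)) = Mul(-9, Pow(Add(3, -5), 2)) = Mul(-9, Pow(-2, 2)) = Mul(-9, 4) = -36)
Mul(-1333, k) = Mul(-1333, -36) = 47988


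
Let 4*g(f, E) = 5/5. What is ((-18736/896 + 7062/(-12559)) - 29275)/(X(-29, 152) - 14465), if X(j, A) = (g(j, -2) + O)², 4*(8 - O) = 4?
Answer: 41208653322/20272649887 ≈ 2.0327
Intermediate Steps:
O = 7 (O = 8 - ¼*4 = 8 - 1 = 7)
g(f, E) = ¼ (g(f, E) = (5/5)/4 = (5*(⅕))/4 = (¼)*1 = ¼)
X(j, A) = 841/16 (X(j, A) = (¼ + 7)² = (29/4)² = 841/16)
((-18736/896 + 7062/(-12559)) - 29275)/(X(-29, 152) - 14465) = ((-18736/896 + 7062/(-12559)) - 29275)/(841/16 - 14465) = ((-18736*1/896 + 7062*(-1/12559)) - 29275)/(-230599/16) = ((-1171/56 - 7062/12559) - 29275)*(-16/230599) = (-15102061/703304 - 29275)*(-16/230599) = -20604326661/703304*(-16/230599) = 41208653322/20272649887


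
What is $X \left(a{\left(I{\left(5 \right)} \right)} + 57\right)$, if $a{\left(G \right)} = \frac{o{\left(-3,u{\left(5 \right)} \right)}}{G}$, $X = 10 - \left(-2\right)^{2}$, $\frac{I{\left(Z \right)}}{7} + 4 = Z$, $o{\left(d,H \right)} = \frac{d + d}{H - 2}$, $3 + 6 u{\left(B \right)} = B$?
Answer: $\frac{12078}{35} \approx 345.09$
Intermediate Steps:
$u{\left(B \right)} = - \frac{1}{2} + \frac{B}{6}$
$o{\left(d,H \right)} = \frac{2 d}{-2 + H}$
$I{\left(Z \right)} = -28 + 7 Z$
$X = 6$ ($X = 10 - 4 = 6$)
$a{\left(G \right)} = \frac{18}{5 G}$ ($a{\left(G \right)} = \frac{2 \left(-3\right) \frac{1}{-2 + \left(- \frac{1}{2} + \frac{1}{6} \cdot 5\right)}}{G} = \frac{2 \left(-3\right) \frac{1}{-2 + \left(- \frac{1}{2} + \frac{5}{6}\right)}}{G} = \frac{2 \left(-3\right) \frac{1}{-2 + \frac{1}{3}}}{G} = \frac{2 \left(-3\right) \frac{1}{- \frac{5}{3}}}{G} = \frac{2 \left(-3\right) \left(- \frac{3}{5}\right)}{G} = \frac{18}{5 G}$)
$X \left(a{\left(I{\left(5 \right)} \right)} + 57\right) = 6 \left(\frac{18}{5 \left(-28 + 7 \cdot 5\right)} + 57\right) = 6 \left(\frac{18}{5 \left(-28 + 35\right)} + 57\right) = 6 \left(\frac{18}{5 \cdot 7} + 57\right) = 6 \left(\frac{18}{5} \cdot \frac{1}{7} + 57\right) = 6 \left(\frac{18}{35} + 57\right) = 6 \cdot \frac{2013}{35} = \frac{12078}{35}$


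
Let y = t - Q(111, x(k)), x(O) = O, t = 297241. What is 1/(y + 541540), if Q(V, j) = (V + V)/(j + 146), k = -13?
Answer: 133/111557651 ≈ 1.1922e-6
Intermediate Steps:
Q(V, j) = 2*V/(146 + j) (Q(V, j) = (2*V)/(146 + j) = 2*V/(146 + j))
y = 39532831/133 (y = 297241 - 2*111/(146 - 13) = 297241 - 2*111/133 = 297241 - 1*222/133 = 297241 - 222/133 = 39532831/133 ≈ 2.9724e+5)
1/(y + 541540) = 1/(39532831/133 + 541540) = 1/(111557651/133) = 133/111557651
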